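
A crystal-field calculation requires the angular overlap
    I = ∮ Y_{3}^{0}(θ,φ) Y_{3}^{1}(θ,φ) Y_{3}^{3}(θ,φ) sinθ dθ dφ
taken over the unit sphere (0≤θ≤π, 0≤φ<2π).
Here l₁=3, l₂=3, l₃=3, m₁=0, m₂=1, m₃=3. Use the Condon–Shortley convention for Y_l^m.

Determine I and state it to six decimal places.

Σmᵢ = 4 ≠ 0, so the φ-integral vanishes; I = 0

0.000000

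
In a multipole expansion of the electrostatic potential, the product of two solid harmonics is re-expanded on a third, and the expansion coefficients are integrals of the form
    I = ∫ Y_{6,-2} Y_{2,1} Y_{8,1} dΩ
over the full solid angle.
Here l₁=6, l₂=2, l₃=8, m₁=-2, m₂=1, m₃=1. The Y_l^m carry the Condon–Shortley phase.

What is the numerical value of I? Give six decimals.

m-sum 0 ✓  L=16 even ✓  4≤8≤8 ✓
Π(2lᵢ+1) = 13×5×17 = 1105
triangle coeff Δ(6,2,8) = 1/30940
Σ_t [0,0]: t=0:+1/2073600 = 1/2073600
(3j)²=28/1105 [(6 2 8; 0 0 0)], sign=+1
Σ_t [0,0]: t=0:+1/5806080 = 1/5806080
(3j)²=9/884 [(6 2 8; -2 1 1)], sign=-1
⇒ 4πI² = 63/221
I = (-1)√(63/221/(4π)) = -0.15061534

-0.150615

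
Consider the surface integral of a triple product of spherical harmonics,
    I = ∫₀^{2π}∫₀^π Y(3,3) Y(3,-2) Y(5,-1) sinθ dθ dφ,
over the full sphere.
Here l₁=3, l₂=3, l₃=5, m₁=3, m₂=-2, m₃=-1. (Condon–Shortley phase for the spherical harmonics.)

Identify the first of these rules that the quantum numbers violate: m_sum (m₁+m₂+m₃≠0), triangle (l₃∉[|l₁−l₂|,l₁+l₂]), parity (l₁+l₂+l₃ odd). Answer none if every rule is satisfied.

parity

Σmᵢ = 0  ✓
l₃∈[|l₁−l₂|,l₁+l₂]=[0,6], have l₃=5  ✓
Σlᵢ = 11 ⇒ odd  ✗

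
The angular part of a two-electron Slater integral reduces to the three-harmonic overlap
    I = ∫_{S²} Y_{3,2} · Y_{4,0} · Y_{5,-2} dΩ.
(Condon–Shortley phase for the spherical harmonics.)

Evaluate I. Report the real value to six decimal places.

Rules hold: Σm=0, L=12 even, 1≤5≤7.
N = 7·9·11 = 693
Δ = 2!·4!·6!/13! = 1/180180
Racah Σ t=0..2: t=0:+1/576 t=1:−1/144 t=2:+1/576 = -1/288
⇒ 3j(3 4 5; 0 0 0)² = 20/1001, sgn +1
Racah Σ t=0..1: t=0:+1/576 t=1:−1/864 = 1/1728
⇒ 3j(3 4 5; 2 0 -2)² = 5/1287, sgn -1
4πI² = N·(3j₀)²·(3jₘ)² = 100/1859
I = -1·√(0.0537924/4π) = -0.06542675

-0.065427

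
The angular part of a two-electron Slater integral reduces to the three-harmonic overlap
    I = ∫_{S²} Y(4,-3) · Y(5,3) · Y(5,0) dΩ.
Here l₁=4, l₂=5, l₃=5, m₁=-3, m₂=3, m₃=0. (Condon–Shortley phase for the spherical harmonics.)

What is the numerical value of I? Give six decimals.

Rules hold: Σm=0, L=14 even, 1≤5≤9.
N = 9·11·11 = 1089
Δ = 4!·4!·6!/15! = 1/3153150
Racah Σ t=0..4: t=0:+1/69120 t=1:−1/1728 t=2:+1/576 t=3:−1/1728 t=4:+1/69120 = 7/11520
⇒ 3j(4 5 5; 0 0 0)² = 2/143, sgn -1
Racah Σ t=3..4: t=3:−1/17280 t=4:+1/6912 = 1/11520
⇒ 3j(4 5 5; -3 3 0)² = 2/143, sgn -1
4πI² = N·(3j₀)²·(3jₘ)² = 36/169
I = +1·√(0.213018/4π) = 0.13019760

0.130198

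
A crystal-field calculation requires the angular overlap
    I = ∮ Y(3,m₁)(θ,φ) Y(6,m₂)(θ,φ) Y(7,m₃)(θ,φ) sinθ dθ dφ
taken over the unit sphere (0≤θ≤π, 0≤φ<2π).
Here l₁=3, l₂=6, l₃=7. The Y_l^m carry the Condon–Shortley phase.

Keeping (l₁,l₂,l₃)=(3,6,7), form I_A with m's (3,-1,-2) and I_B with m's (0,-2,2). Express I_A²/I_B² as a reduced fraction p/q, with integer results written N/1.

Same 3,6,7: normalisation and zero-m 3j drop out of the ratio.
A: Δ: 2! 4! 10! / 17! → 1/2042040; sum: t=0:+1/691200 = 1/691200; 3j²(3 6 7; 3 -1 -2) = Δ·Π!·Σ² = 189/9724  (sign -1)
B: Δ: 2! 4! 10! / 17! → 1/2042040; sum: t=0:+1/207360 t=1:−1/120960 t=2:+1/967680 = -1/414720; 3j²(3 6 7; 0 -2 2) = Δ·Π!·Σ² = 21/4862  (sign +1)
I_A²/I_B² = (189/9724)/(21/4862) = 9/2

9/2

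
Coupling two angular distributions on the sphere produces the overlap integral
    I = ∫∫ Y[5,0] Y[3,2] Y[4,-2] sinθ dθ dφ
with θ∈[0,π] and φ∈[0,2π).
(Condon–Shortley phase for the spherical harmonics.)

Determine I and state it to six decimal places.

Rules hold: Σm=0, L=12 even, 2≤4≤8.
N = 11·7·9 = 693
Δ = 4!·6!·2!/13! = 1/180180
Racah Σ t=1..3: t=1:−1/576 t=2:+1/144 t=3:−1/576 = 1/288
⇒ 3j(5 3 4; 0 0 0)² = 20/1001, sgn +1
Racah Σ t=3..4: t=3:−1/576 t=4:+1/2880 = -1/720
⇒ 3j(5 3 4; 0 2 -2)² = 80/3003, sgn -1
4πI² = N·(3j₀)²·(3jₘ)² = 4800/13013
I = -1·√(0.368862/4π) = -0.17132746

-0.171327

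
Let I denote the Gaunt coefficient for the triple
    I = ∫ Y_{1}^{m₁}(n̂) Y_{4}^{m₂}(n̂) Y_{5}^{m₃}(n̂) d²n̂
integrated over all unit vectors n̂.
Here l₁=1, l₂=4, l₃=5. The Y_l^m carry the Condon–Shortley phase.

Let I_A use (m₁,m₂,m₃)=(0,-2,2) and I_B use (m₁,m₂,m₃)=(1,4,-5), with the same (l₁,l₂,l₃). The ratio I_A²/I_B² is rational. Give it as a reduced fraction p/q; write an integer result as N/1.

Shared (l₁,l₂,l₃)=(1,4,5): N and (l;000)² cancel in I_A²/I_B².
A: Δ = 0!·2!·8!/11! = 1/495; Racah Σ t=0..0: t=0:+1/1440 = 1/1440; ⇒ 3j(1 4 5; 0 -2 2)² = 7/165, sgn -1
B: Δ = 0!·2!·8!/11! = 1/495; Racah Σ t=0..0: t=0:+1/80640 = 1/80640; ⇒ 3j(1 4 5; 1 4 -5)² = 1/11, sgn +1
I_A²/I_B² = (7/165)/(1/11) = 7/15

7/15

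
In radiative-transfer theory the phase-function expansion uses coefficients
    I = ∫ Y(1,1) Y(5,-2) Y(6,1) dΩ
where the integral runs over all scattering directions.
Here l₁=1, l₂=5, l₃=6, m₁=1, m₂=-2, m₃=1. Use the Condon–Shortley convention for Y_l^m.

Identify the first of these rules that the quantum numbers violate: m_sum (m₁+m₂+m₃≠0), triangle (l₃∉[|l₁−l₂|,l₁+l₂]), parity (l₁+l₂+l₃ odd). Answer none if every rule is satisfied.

m₁+m₂+m₃ = 1 − 2 + 1 = 0  ✓
triangle: |1−5|=4 ≤ l₃=6 ≤ 1+5=6  ✓
parity: l₁+l₂+l₃ = 12 is even  ✓

none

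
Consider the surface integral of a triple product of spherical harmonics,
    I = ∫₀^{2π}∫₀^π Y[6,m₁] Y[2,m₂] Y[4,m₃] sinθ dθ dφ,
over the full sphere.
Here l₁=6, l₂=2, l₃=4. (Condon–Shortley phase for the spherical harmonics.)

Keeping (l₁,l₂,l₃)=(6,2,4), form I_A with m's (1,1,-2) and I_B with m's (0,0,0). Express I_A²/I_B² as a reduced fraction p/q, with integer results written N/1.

14/45

Same 6,2,4: normalisation and zero-m 3j drop out of the ratio.
A: Δ: 4! 8! 0! / 13! → 1/6435; sum: t=3:−1/8640 = -1/8640; 3j²(6 2 4; 1 1 -2) = Δ·Π!·Σ² = 14/1287  (sign -1)
B: Δ: 4! 8! 0! / 13! → 1/6435; sum: t=2:+1/2304 = 1/2304; 3j²(6 2 4; 0 0 0) = Δ·Π!·Σ² = 5/143  (sign +1)
I_A²/I_B² = (14/1287)/(5/143) = 14/45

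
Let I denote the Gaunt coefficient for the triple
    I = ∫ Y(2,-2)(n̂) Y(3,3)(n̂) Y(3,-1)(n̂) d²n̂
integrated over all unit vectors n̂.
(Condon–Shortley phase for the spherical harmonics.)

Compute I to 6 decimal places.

Checks pass: Σm=0; 8 even; l₃=3∈[1,5].
(2·2+1)(2·3+1)(2·3+1) = 245
Δ: 2! 2! 4! / 9! → 1/3780
sum: t=0:+1/24 t=1:−1/4 t=2:+1/24 = -1/6
3j²(2 3 3; 0 0 0) = Δ·Π!·Σ² = 4/105  (sign +1)
sum: t=2:+1/96 = 1/96
3j²(2 3 3; -2 3 -1) = Δ·Π!·Σ² = 1/42  (sign +1)
combine: 4πI² = 245·4/105·1/42 = 2/9
take √, sign +1: I = 0.13298076

0.132981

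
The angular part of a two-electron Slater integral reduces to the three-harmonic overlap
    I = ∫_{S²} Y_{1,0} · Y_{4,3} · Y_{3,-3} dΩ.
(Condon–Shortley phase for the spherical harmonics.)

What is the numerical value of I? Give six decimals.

Rules hold: Σm=0, L=8 even, 3≤3≤5.
N = 3·9·7 = 189
Δ = 2!·0!·6!/9! = 1/252
Racah Σ t=1..1: t=1:−1/36 = -1/36
⇒ 3j(1 4 3; 0 0 0)² = 4/63, sgn +1
Racah Σ t=1..1: t=1:−1/720 = -1/720
⇒ 3j(1 4 3; 0 3 -3)² = 1/36, sgn -1
4πI² = N·(3j₀)²·(3jₘ)² = 1/3
I = -1·√(0.333333/4π) = -0.16286750

-0.162868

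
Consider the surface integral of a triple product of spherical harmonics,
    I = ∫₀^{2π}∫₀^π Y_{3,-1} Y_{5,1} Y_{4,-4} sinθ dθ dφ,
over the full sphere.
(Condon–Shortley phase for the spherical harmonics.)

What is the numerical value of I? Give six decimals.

0.000000

-1 + 1 − 4 = -4 ≠ 0: azimuthal integral kills it; I = 0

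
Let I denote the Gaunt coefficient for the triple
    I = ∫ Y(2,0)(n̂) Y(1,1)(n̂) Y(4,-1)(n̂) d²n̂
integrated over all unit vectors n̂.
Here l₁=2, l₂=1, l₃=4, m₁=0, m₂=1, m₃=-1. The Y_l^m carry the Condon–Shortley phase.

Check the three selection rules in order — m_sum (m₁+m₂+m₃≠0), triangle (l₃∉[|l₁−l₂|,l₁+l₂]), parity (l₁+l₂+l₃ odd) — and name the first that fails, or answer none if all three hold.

triangle

m₁+m₂+m₃ = 0 + 1 − 1 = 0  ✓
triangle: |2−1|=1 ≤ l₃=4 ≤ 2+1=3  ✗
parity: l₁+l₂+l₃ = 7 is odd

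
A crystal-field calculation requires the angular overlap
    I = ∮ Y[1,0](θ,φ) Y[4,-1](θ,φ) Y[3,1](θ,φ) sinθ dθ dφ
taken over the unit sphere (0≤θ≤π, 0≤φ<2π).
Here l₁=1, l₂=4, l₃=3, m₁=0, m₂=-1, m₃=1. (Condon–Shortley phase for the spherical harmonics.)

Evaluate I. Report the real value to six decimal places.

-0.238414

m-sum 0 ✓  L=8 even ✓  3≤3≤5 ✓
Π(2lᵢ+1) = 3×9×7 = 189
triangle coeff Δ(1,4,3) = 1/252
Σ_t [1,1]: t=1:−1/36 = -1/36
(3j)²=4/63 [(1 4 3; 0 0 0)], sign=+1
Σ_t [1,1]: t=1:−1/48 = -1/48
(3j)²=5/84 [(1 4 3; 0 -1 1)], sign=-1
⇒ 4πI² = 5/7
I = (-1)√(5/7/(4π)) = -0.23841361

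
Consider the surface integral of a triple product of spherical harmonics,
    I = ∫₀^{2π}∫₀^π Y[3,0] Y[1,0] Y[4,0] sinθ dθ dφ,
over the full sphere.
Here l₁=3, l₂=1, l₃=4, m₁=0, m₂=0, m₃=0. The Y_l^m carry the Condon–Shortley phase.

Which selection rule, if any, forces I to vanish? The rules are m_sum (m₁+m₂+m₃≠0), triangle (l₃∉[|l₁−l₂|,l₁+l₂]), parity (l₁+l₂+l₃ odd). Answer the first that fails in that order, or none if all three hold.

Σmᵢ = 0  ✓
l₃∈[|l₁−l₂|,l₁+l₂]=[2,4], have l₃=4  ✓
Σlᵢ = 8 ⇒ even  ✓

none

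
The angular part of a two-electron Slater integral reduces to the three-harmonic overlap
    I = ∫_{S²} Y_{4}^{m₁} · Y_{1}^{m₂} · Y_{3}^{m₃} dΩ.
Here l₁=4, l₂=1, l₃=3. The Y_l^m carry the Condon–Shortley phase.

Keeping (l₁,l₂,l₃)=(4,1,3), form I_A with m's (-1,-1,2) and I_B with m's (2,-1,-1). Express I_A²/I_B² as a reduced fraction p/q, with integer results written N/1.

l's match ⇒ only the (l;m) 3-j factors differ between A and B.
A: triangle coeff Δ(4,1,3) = 1/252; Σ_t [0,0]: t=0:+1/240 = 1/240; (3j)²=1/84 [(4 1 3; -1 -1 2)], sign=-1
B: triangle coeff Δ(4,1,3) = 1/252; Σ_t [0,0]: t=0:+1/96 = 1/96; (3j)²=5/84 [(4 1 3; 2 -1 -1)], sign=+1
I_A²/I_B² = (1/84)/(5/84) = 1/5

1/5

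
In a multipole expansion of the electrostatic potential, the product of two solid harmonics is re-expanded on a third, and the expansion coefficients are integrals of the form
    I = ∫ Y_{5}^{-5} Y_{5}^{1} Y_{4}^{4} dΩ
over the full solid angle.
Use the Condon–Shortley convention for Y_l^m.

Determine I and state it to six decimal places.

m-sum 0 ✓  L=14 even ✓  0≤4≤10 ✓
Π(2lᵢ+1) = 11×11×9 = 1089
triangle coeff Δ(5,5,4) = 1/3153150
Σ_t [1,5]: t=1:−1/69120 t=2:+1/1728 t=3:−1/576 t=4:+1/1728 t=5:−1/69120 = -7/11520
(3j)²=2/143 [(5 5 4; 0 0 0)], sign=-1
Σ_t [6,6]: t=6:+1/414720 = 1/414720
(3j)²=2/429 [(5 5 4; -5 1 4)], sign=+1
⇒ 4πI² = 12/169
I = (-1)√(12/169/(4π)) = -0.07516962

-0.075170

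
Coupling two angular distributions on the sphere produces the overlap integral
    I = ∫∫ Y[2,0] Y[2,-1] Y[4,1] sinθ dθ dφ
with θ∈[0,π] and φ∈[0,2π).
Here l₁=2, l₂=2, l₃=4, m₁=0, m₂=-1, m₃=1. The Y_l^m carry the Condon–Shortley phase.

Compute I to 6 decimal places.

-0.220728

Checks pass: Σm=0; 8 even; l₃=4∈[0,4].
(2·2+1)(2·2+1)(2·4+1) = 225
Δ: 0! 4! 4! / 9! → 1/630
sum: t=0:+1/16 = 1/16
3j²(2 2 4; 0 0 0) = Δ·Π!·Σ² = 2/35  (sign +1)
sum: t=0:+1/24 = 1/24
3j²(2 2 4; 0 -1 1) = Δ·Π!·Σ² = 1/21  (sign -1)
combine: 4πI² = 225·2/35·1/21 = 30/49
take √, sign -1: I = -0.22072812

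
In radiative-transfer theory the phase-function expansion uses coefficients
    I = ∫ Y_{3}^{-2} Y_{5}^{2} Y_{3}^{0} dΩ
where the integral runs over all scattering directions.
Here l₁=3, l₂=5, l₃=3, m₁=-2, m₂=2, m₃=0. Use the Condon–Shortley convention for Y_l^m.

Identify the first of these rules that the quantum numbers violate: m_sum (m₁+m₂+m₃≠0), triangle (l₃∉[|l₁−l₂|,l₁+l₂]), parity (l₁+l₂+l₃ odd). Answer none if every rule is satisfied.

parity

azimuthal sum: -2 + 2 + 0 = 0  ✓
2 ≤ 3 ≤ 8 (triangle on l)  ✓
L = 3 + 5 + 3 = 11 (odd)  ✗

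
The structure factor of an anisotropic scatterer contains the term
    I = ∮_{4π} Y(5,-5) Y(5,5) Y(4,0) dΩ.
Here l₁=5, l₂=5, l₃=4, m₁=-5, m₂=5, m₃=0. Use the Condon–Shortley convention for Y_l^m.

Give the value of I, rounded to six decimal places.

m-sum 0 ✓  L=14 even ✓  0≤4≤10 ✓
Π(2lᵢ+1) = 11×11×9 = 1089
triangle coeff Δ(5,5,4) = 1/3153150
Σ_t [1,5]: t=1:−1/69120 t=2:+1/1728 t=3:−1/576 t=4:+1/1728 t=5:−1/69120 = -7/11520
(3j)²=2/143 [(5 5 4; 0 0 0)], sign=-1
Σ_t [6,6]: t=6:+1/414720 = 1/414720
(3j)²=2/143 [(5 5 4; -5 5 0)], sign=+1
⇒ 4πI² = 36/169
I = (-1)√(36/169/(4π)) = -0.13019760

-0.130198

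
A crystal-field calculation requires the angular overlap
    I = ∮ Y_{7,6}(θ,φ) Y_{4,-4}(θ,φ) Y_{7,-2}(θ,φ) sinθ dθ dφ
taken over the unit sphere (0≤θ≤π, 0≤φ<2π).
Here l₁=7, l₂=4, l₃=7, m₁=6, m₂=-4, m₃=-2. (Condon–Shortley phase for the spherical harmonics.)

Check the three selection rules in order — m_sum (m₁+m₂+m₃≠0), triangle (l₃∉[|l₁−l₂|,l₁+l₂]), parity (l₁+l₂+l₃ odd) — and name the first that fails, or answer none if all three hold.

none

Σmᵢ = 0  ✓
l₃∈[|l₁−l₂|,l₁+l₂]=[3,11], have l₃=7  ✓
Σlᵢ = 18 ⇒ even  ✓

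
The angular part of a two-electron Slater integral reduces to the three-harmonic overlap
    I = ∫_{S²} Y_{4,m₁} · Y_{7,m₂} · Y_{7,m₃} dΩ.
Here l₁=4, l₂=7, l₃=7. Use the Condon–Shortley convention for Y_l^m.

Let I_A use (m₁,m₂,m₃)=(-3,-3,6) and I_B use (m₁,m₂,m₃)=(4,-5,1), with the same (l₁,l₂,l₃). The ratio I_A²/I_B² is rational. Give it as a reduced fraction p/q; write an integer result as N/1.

l's match ⇒ only the (l;m) 3-j factors differ between A and B.
A: triangle coeff Δ(4,7,7) = 1/58198140; Σ_t [3,4]: t=3:−1/52254720 t=4:+1/522547200 = -1/58060800; (3j)²=9/646 [(4 7 7; -3 -3 6)], sign=+1
B: triangle coeff Δ(4,7,7) = 1/58198140; Σ_t [0,0]: t=0:+1/46448640 = 1/46448640; (3j)²=75/8398 [(4 7 7; 4 -5 1)], sign=+1
I_A²/I_B² = (9/646)/(75/8398) = 39/25

39/25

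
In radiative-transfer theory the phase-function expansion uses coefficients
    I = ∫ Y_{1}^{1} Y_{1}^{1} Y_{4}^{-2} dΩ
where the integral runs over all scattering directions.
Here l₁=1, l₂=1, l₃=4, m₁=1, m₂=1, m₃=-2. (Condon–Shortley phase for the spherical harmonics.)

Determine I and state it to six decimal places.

0.000000

triangle: need 0≤l₃≤2, have 4; I=0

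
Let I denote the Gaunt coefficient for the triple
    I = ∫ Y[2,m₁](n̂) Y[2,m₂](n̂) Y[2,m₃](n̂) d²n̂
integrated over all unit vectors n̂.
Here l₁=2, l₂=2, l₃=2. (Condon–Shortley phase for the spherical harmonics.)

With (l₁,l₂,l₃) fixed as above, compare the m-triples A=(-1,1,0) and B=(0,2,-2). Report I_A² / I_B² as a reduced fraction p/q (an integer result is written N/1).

1/4

l's match ⇒ only the (l;m) 3-j factors differ between A and B.
A: triangle coeff Δ(2,2,2) = 1/630; Σ_t [1,2]: t=1:−1/4 t=2:+1/2 = 1/4; (3j)²=1/70 [(2 2 2; -1 1 0)], sign=+1
B: triangle coeff Δ(2,2,2) = 1/630; Σ_t [2,2]: t=2:+1/8 = 1/8; (3j)²=2/35 [(2 2 2; 0 2 -2)], sign=+1
I_A²/I_B² = (1/70)/(2/35) = 1/4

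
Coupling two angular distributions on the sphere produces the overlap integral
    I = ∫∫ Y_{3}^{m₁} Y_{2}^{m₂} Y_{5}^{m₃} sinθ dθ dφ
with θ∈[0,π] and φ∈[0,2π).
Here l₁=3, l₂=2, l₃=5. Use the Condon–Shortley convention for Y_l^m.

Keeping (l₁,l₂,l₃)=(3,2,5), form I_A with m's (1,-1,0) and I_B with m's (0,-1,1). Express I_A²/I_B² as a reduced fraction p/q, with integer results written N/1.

5/8

Shared (l₁,l₂,l₃)=(3,2,5): N and (l;000)² cancel in I_A²/I_B².
A: Δ = 0!·6!·4!/11! = 1/2310; Racah Σ t=0..0: t=0:+1/288 = 1/288; ⇒ 3j(3 2 5; 1 -1 0)² = 5/231, sgn -1
B: Δ = 0!·6!·4!/11! = 1/2310; Racah Σ t=0..0: t=0:+1/216 = 1/216; ⇒ 3j(3 2 5; 0 -1 1)² = 8/231, sgn +1
I_A²/I_B² = (5/231)/(8/231) = 5/8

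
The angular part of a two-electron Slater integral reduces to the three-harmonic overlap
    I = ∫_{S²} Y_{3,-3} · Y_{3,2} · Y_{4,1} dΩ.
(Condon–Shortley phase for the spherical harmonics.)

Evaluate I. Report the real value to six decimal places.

Rules hold: Σm=0, L=10 even, 0≤4≤6.
N = 7·7·9 = 441
Δ = 2!·4!·4!/11! = 1/34650
Racah Σ t=0..2: t=0:+1/72 t=1:−1/16 t=2:+1/72 = -5/144
⇒ 3j(3 3 4; 0 0 0)² = 2/77, sgn -1
Racah Σ t=2..2: t=2:+1/288 = 1/288
⇒ 3j(3 3 4; -3 2 1)² = 5/231, sgn -1
4πI² = N·(3j₀)²·(3jₘ)² = 30/121
I = +1·√(0.247934/4π) = 0.14046335

0.140463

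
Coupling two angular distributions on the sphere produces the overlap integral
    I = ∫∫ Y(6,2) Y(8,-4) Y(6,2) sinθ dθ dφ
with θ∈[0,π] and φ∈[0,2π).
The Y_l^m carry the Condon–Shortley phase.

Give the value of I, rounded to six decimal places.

0.121873

Checks pass: Σm=0; 20 even; l₃=6∈[2,14].
(2·6+1)(2·8+1)(2·6+1) = 2873
Δ: 8! 4! 8! / 21! → 1/1309458150
sum: t=2:+1/49766400 t=3:−1/3110400 t=4:+1/1327104 t=5:−1/3110400 t=6:+1/49766400 = 1/6635520
3j²(6 8 6; 0 0 0) = Δ·Π!·Σ² = 350/46189  (sign +1)
sum: t=0:+1/557383680 t=1:−1/21772800 t=2:+1/8294400 t=3:−1/21772800 t=4:+1/557383680 = 1/30965760
3j²(6 8 6; 2 -4 2) = Δ·Π!·Σ² = 36/4199  (sign +1)
combine: 4πI² = 2873·350/46189·36/4199 = 12600/67507
take √, sign +1: I = 0.12187256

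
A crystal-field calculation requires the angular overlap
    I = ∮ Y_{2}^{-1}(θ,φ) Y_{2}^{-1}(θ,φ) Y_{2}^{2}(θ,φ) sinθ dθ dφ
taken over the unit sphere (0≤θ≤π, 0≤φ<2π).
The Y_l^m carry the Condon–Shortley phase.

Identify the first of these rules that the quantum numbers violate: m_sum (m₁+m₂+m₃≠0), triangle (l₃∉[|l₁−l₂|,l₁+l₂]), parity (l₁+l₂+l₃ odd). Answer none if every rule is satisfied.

none

m₁+m₂+m₃ = -1 − 1 + 2 = 0  ✓
triangle: |2−2|=0 ≤ l₃=2 ≤ 2+2=4  ✓
parity: l₁+l₂+l₃ = 6 is even  ✓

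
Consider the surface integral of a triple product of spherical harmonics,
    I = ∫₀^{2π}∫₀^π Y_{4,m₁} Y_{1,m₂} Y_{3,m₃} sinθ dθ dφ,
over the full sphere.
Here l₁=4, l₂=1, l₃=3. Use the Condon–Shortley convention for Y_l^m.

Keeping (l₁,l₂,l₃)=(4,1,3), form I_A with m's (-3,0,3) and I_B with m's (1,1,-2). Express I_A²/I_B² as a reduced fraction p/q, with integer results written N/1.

Same 4,1,3: normalisation and zero-m 3j drop out of the ratio.
A: Δ: 2! 6! 0! / 9! → 1/252; sum: t=1:−1/720 = -1/720; 3j²(4 1 3; -3 0 3) = Δ·Π!·Σ² = 1/36  (sign -1)
B: Δ: 2! 6! 0! / 9! → 1/252; sum: t=2:+1/240 = 1/240; 3j²(4 1 3; 1 1 -2) = Δ·Π!·Σ² = 1/84  (sign -1)
I_A²/I_B² = (1/36)/(1/84) = 7/3

7/3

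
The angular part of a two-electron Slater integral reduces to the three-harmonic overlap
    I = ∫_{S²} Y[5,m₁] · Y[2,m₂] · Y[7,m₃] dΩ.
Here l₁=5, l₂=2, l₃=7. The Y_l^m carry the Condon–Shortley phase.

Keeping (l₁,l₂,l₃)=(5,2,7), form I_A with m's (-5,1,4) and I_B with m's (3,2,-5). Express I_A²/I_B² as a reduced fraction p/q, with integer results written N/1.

1/45

l's match ⇒ only the (l;m) 3-j factors differ between A and B.
A: triangle coeff Δ(5,2,7) = 1/15015; Σ_t [0,0]: t=0:+1/21772800 = 1/21772800; (3j)²=1/1365 [(5 2 7; -5 1 4)], sign=-1
B: triangle coeff Δ(5,2,7) = 1/15015; Σ_t [0,0]: t=0:+1/1935360 = 1/1935360; (3j)²=3/91 [(5 2 7; 3 2 -5)], sign=+1
I_A²/I_B² = (1/1365)/(3/91) = 1/45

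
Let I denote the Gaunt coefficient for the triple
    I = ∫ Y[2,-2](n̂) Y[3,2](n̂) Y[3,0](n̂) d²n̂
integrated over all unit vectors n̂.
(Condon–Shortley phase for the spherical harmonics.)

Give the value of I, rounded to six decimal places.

-0.188063

m-sum 0 ✓  L=8 even ✓  1≤3≤5 ✓
Π(2lᵢ+1) = 5×7×7 = 245
triangle coeff Δ(2,3,3) = 1/3780
Σ_t [0,2]: t=0:+1/24 t=1:−1/4 t=2:+1/24 = -1/6
(3j)²=4/105 [(2 3 3; 0 0 0)], sign=+1
Σ_t [2,2]: t=2:+1/24 = 1/24
(3j)²=1/21 [(2 3 3; -2 2 0)], sign=-1
⇒ 4πI² = 4/9
I = (-1)√(4/9/(4π)) = -0.18806319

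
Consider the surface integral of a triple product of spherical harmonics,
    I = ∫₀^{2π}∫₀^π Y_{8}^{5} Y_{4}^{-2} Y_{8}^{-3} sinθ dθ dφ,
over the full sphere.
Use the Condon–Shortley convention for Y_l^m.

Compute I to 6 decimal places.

m-sum 0 ✓  L=20 even ✓  4≤8≤12 ✓
Π(2lᵢ+1) = 17×9×17 = 2601
triangle coeff Δ(8,4,8) = 1/185175900
Σ_t [0,4]: t=0:+1/557383680 t=1:−1/21772800 t=2:+1/8294400 t=3:−1/21772800 t=4:+1/557383680 = 1/30965760
(3j)²=36/4199 [(8 4 8; 0 0 0)], sign=+1
Σ_t [0,2]: t=0:+1/209018880 t=1:−1/261273600 t=2:+1/3832012800 = 1/821145600
(3j)²=2/969 [(8 4 8; 5 -2 -3)], sign=-1
⇒ 4πI² = 216/4693
I = (-1)√(216/4693/(4π)) = -0.06051969

-0.060520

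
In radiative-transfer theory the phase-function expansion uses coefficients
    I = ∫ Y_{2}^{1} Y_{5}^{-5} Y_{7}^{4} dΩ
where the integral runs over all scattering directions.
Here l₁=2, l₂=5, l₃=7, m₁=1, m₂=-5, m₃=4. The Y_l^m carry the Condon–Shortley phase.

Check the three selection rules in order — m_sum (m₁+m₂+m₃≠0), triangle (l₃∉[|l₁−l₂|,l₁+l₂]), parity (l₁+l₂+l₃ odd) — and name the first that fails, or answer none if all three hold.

none

m₁+m₂+m₃ = 1 − 5 + 4 = 0  ✓
triangle: |2−5|=3 ≤ l₃=7 ≤ 2+5=7  ✓
parity: l₁+l₂+l₃ = 14 is even  ✓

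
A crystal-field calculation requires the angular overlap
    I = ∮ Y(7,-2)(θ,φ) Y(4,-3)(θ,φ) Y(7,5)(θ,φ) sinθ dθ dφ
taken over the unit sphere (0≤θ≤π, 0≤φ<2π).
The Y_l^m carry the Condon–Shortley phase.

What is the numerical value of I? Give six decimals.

0.160152

Rules hold: Σm=0, L=18 even, 3≤7≤11.
N = 15·9·15 = 2025
Δ = 4!·10!·4!/19! = 1/58198140
Racah Σ t=0..4: t=0:+1/17418240 t=1:−1/622080 t=2:+1/230400 t=3:−1/622080 t=4:+1/17418240 = 1/806400
⇒ 3j(7 4 7; 0 0 0)² = 2268/230945, sgn -1
Racah Σ t=0..1: t=0:+1/52254720 t=1:−1/11612160 = -1/14929920
⇒ 3j(7 4 7; -2 -3 5)² = 1225/75582, sgn -1
4πI² = N·(3j₀)²·(3jₘ)² = 62511750/193947611
I = +1·√(0.322313/4π) = 0.16015248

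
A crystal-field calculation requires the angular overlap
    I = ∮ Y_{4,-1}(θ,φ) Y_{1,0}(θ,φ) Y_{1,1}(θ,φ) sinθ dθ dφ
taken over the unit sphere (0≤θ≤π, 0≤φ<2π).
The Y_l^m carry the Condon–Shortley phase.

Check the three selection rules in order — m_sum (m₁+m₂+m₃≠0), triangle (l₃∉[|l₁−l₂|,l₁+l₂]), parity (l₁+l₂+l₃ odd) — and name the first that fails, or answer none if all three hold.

azimuthal sum: -1 + 0 + 1 = 0  ✓
3 ≤ 1 ≤ 5 (triangle on l)  ✗
L = 4 + 1 + 1 = 6 (even)

triangle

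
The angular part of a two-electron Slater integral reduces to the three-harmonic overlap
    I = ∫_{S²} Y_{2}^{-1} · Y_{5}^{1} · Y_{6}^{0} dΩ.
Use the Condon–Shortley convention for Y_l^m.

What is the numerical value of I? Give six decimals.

L=13 odd ⇒ parity kills the (l;000) factor ⇒ I = 0

0.000000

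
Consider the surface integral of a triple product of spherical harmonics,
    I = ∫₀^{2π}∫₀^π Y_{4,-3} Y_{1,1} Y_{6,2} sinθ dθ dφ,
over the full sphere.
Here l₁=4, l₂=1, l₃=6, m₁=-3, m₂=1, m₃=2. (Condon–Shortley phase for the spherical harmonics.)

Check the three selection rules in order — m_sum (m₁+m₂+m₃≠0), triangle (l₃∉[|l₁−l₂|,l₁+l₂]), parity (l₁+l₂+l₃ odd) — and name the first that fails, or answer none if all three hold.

Σmᵢ = 0  ✓
l₃∈[|l₁−l₂|,l₁+l₂]=[3,5], have l₃=6  ✗
Σlᵢ = 11 ⇒ odd

triangle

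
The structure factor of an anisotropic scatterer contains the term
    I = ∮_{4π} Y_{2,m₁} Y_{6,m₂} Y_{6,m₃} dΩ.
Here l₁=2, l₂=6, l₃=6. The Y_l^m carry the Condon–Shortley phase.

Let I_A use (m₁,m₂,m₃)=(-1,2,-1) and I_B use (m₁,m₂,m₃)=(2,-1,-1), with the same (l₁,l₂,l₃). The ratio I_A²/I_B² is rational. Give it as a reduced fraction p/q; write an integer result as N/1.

l's match ⇒ only the (l;m) 3-j factors differ between A and B.
A: triangle coeff Δ(2,6,6) = 1/90090; Σ_t [1,2]: t=1:−1/60480 t=2:+1/34560 = 1/80640; (3j)²=6/1001 [(2 6 6; -1 2 -1)], sign=-1
B: triangle coeff Δ(2,6,6) = 1/90090; Σ_t [0,0]: t=0:+1/57600 = 1/57600; (3j)²=21/715 [(2 6 6; 2 -1 -1)], sign=-1
I_A²/I_B² = (6/1001)/(21/715) = 10/49

10/49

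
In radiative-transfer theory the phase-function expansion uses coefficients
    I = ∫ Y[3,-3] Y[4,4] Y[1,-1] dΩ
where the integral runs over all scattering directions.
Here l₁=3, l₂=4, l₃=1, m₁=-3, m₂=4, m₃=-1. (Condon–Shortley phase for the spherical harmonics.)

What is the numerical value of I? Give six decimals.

m-sum 0 ✓  L=8 even ✓  1≤1≤7 ✓
Π(2lᵢ+1) = 7×9×3 = 189
triangle coeff Δ(3,4,1) = 1/252
Σ_t [3,3]: t=3:−1/36 = -1/36
(3j)²=4/63 [(3 4 1; 0 0 0)], sign=+1
Σ_t [6,6]: t=6:+1/1440 = 1/1440
(3j)²=1/9 [(3 4 1; -3 4 -1)], sign=+1
⇒ 4πI² = 4/3
I = (+1)√(4/3/(4π)) = 0.32573501

0.325735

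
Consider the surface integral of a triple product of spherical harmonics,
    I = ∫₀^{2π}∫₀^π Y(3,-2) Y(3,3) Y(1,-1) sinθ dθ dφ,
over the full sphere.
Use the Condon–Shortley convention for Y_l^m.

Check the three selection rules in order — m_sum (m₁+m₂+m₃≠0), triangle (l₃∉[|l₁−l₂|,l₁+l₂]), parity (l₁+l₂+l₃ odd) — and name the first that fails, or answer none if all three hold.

parity

m₁+m₂+m₃ = -2 + 3 − 1 = 0  ✓
triangle: |3−3|=0 ≤ l₃=1 ≤ 3+3=6  ✓
parity: l₁+l₂+l₃ = 7 is odd  ✗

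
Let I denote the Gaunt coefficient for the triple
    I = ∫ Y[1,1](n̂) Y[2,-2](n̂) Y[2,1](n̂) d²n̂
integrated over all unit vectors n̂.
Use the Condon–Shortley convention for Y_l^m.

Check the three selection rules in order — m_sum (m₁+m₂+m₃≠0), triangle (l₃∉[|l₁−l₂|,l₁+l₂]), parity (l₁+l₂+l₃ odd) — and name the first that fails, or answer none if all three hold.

azimuthal sum: 1 − 2 + 1 = 0  ✓
1 ≤ 2 ≤ 3 (triangle on l)  ✓
L = 1 + 2 + 2 = 5 (odd)  ✗

parity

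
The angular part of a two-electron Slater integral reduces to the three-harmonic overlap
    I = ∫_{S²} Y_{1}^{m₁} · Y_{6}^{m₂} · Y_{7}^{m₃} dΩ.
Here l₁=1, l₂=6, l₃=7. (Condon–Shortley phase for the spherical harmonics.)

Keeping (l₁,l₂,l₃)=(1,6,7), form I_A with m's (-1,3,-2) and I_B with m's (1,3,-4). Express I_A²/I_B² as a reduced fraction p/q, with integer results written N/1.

Same 1,6,7: normalisation and zero-m 3j drop out of the ratio.
A: Δ: 0! 2! 12! / 15! → 1/1365; sum: t=0:+1/4354560 = 1/4354560; 3j²(1 6 7; -1 3 -2) = Δ·Π!·Σ² = 2/273  (sign -1)
B: Δ: 0! 2! 12! / 15! → 1/1365; sum: t=0:+1/4354560 = 1/4354560; 3j²(1 6 7; 1 3 -4) = Δ·Π!·Σ² = 11/273  (sign -1)
I_A²/I_B² = (2/273)/(11/273) = 2/11

2/11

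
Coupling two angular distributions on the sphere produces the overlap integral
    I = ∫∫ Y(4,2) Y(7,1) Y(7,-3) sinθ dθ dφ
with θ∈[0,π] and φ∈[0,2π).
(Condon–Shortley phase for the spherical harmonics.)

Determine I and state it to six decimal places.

m-sum 0 ✓  L=18 even ✓  3≤7≤11 ✓
Π(2lᵢ+1) = 9×15×15 = 2025
triangle coeff Δ(4,7,7) = 1/58198140
Σ_t [0,4]: t=0:+1/17418240 t=1:−1/622080 t=2:+1/230400 t=3:−1/622080 t=4:+1/17418240 = 1/806400
(3j)²=2268/230945 [(4 7 7; 0 0 0)], sign=-1
Σ_t [0,2]: t=0:+1/7741440 t=1:−1/1088640 t=2:+1/1658880 = -13/69672960
(3j)²=325/149226 [(4 7 7; 2 1 -3)], sign=-1
⇒ 4πI² = 546750/12623809
I = (+1)√(546750/12623809/(4π)) = 0.05870759

0.058708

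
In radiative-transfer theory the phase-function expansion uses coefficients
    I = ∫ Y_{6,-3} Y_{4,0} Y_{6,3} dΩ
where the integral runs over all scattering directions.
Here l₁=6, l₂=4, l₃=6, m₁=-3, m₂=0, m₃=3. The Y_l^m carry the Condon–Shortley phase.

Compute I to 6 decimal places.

Checks pass: Σm=0; 16 even; l₃=6∈[2,10].
(2·6+1)(2·4+1)(2·6+1) = 1521
Δ: 4! 8! 4! / 17! → 1/15315300
sum: t=0:+1/829440 t=1:−1/25920 t=2:+1/9216 t=3:−1/25920 t=4:+1/829440 = 7/207360
3j²(6 4 6; 0 0 0) = Δ·Π!·Σ² = 28/2431  (sign +1)
sum: t=1:−1/1451520 t=2:+1/80640 t=3:−1/51840 t=4:+1/414720 = -1/193536
3j²(6 4 6; -3 0 3) = Δ·Π!·Σ² = 81/17017  (sign +1)
combine: 4πI² = 1521·28/2431·81/17017 = 2916/34969
take √, sign +1: I = 0.08146053

0.081461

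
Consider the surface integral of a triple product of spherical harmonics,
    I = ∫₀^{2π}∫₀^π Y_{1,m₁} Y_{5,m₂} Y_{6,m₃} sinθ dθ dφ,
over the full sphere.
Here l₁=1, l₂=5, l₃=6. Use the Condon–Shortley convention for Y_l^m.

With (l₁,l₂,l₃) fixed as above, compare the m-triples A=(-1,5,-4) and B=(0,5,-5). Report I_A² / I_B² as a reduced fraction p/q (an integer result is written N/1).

Shared (l₁,l₂,l₃)=(1,5,6): N and (l;000)² cancel in I_A²/I_B².
A: Δ = 0!·2!·10!/13! = 1/858; Racah Σ t=0..0: t=0:+1/7257600 = 1/7257600; ⇒ 3j(1 5 6; -1 5 -4)² = 1/858, sgn +1
B: Δ = 0!·2!·10!/13! = 1/858; Racah Σ t=0..0: t=0:+1/3628800 = 1/3628800; ⇒ 3j(1 5 6; 0 5 -5)² = 1/78, sgn -1
I_A²/I_B² = (1/858)/(1/78) = 1/11

1/11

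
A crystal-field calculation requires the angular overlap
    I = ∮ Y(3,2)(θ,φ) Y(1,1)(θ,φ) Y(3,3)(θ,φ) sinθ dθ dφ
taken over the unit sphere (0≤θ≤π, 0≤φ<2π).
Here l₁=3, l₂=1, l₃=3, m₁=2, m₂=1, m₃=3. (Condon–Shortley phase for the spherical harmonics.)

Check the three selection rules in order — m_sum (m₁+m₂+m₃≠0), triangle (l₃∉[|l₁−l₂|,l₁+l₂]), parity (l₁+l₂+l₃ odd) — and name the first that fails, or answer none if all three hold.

m_sum

m₁+m₂+m₃ = 2 + 1 + 3 = 6  ✗
triangle: |3−1|=2 ≤ l₃=3 ≤ 3+1=4
parity: l₁+l₂+l₃ = 7 is odd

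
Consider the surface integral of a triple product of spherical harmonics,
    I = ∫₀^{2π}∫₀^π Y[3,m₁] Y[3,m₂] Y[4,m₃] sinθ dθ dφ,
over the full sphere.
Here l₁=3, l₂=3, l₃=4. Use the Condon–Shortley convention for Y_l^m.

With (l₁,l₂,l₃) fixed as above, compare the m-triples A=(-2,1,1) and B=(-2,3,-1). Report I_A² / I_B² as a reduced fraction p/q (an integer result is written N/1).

Same 3,3,4: normalisation and zero-m 3j drop out of the ratio.
A: Δ: 2! 4! 4! / 11! → 1/34650; sum: t=1:−1/144 t=2:+1/48 = 1/72; 3j²(3 3 4; -2 1 1) = Δ·Π!·Σ² = 16/693  (sign -1)
B: Δ: 2! 4! 4! / 11! → 1/34650; sum: t=2:+1/288 = 1/288; 3j²(3 3 4; -2 3 -1) = Δ·Π!·Σ² = 5/231  (sign -1)
I_A²/I_B² = (16/693)/(5/231) = 16/15

16/15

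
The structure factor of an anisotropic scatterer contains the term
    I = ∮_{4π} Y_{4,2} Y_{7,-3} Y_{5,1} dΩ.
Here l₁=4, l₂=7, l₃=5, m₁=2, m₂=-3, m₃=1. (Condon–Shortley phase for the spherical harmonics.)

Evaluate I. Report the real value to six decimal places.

-0.072504

Rules hold: Σm=0, L=16 even, 3≤5≤11.
N = 9·15·11 = 1485
Δ = 6!·2!·8!/17! = 1/6126120
Racah Σ t=2..4: t=2:+1/69120 t=3:−1/20736 t=4:+1/69120 = -1/51840
⇒ 3j(4 7 5; 0 0 0)² = 280/21879, sgn +1
Racah Σ t=0..2: t=0:+1/829440 t=1:−1/86400 t=2:+1/138240 = -13/4147200
⇒ 3j(4 7 5; 2 -3 1)² = 13/3740, sgn -1
4πI² = N·(3j₀)²·(3jₘ)² = 210/3179
I = -1·√(0.0660585/4π) = -0.07250358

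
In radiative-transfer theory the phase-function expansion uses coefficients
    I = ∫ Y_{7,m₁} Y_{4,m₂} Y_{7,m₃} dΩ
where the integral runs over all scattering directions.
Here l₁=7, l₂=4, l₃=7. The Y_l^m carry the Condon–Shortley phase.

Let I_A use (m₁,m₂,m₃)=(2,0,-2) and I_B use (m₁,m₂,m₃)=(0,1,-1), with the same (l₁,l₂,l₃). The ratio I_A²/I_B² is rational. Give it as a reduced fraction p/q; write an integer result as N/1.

63001/51030

Same 7,4,7: normalisation and zero-m 3j drop out of the ratio.
A: Δ: 4! 10! 4! / 19! → 1/58198140; sum: t=0:+1/8294400 t=1:−1/622080 t=2:+1/483840 t=3:−1/2903040 t=4:+1/209018880 = 251/1045094400; 3j²(7 4 7; 2 0 -2) = Δ·Π!·Σ² = 63001/58198140  (sign -1)
B: Δ: 4! 10! 4! / 19! → 1/58198140; sum: t=1:−1/2488320 t=2:+1/345600 t=3:−1/414720 t=4:+1/4354560 = 1/3225600; 3j²(7 4 7; 0 1 -1) = Δ·Π!·Σ² = 81/92378  (sign +1)
I_A²/I_B² = (63001/58198140)/(81/92378) = 63001/51030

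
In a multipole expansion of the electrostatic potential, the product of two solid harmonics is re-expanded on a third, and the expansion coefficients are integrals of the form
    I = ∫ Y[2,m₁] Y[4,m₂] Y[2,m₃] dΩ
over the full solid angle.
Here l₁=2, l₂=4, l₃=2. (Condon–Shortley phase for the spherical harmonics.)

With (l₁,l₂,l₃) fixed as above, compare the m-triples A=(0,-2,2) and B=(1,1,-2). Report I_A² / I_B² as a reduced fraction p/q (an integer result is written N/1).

3/1

Shared (l₁,l₂,l₃)=(2,4,2): N and (l;000)² cancel in I_A²/I_B².
A: Δ = 4!·0!·4!/9! = 1/630; Racah Σ t=2..2: t=2:+1/96 = 1/96; ⇒ 3j(2 4 2; 0 -2 2)² = 1/42, sgn +1
B: Δ = 4!·0!·4!/9! = 1/630; Racah Σ t=1..1: t=1:−1/144 = -1/144; ⇒ 3j(2 4 2; 1 1 -2)² = 1/126, sgn -1
I_A²/I_B² = (1/42)/(1/126) = 3/1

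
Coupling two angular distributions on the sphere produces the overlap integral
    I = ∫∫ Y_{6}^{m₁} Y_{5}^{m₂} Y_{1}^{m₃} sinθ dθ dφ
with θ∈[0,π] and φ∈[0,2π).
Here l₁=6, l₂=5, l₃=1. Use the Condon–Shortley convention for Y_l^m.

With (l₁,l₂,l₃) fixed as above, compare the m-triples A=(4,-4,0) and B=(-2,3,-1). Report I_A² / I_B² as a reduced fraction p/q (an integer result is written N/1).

10/3

l's match ⇒ only the (l;m) 3-j factors differ between A and B.
A: triangle coeff Δ(6,5,1) = 1/858; Σ_t [1,1]: t=1:−1/362880 = -1/362880; (3j)²=10/429 [(6 5 1; 4 -4 0)], sign=+1
B: triangle coeff Δ(6,5,1) = 1/858; Σ_t [8,8]: t=8:+1/161280 = 1/161280; (3j)²=1/143 [(6 5 1; -2 3 -1)], sign=+1
I_A²/I_B² = (10/429)/(1/143) = 10/3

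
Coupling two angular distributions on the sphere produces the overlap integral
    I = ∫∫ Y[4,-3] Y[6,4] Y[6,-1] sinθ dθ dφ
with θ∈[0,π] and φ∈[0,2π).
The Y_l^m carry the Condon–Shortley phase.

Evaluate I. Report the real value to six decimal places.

Checks pass: Σm=0; 16 even; l₃=6∈[2,10].
(2·4+1)(2·6+1)(2·6+1) = 1521
Δ: 4! 4! 8! / 17! → 1/15315300
sum: t=0:+1/829440 t=1:−1/25920 t=2:+1/9216 t=3:−1/25920 t=4:+1/829440 = 7/207360
3j²(4 6 6; 0 0 0) = Δ·Π!·Σ² = 28/2431  (sign +1)
sum: t=3:−1/725760 t=4:+1/207360 = 1/290304
3j²(4 6 6; -3 4 -1) = Δ·Π!·Σ² = 125/7293  (sign -1)
combine: 4πI² = 1521·28/2431·125/7293 = 10500/34969
take √, sign -1: I = -0.15457815

-0.154578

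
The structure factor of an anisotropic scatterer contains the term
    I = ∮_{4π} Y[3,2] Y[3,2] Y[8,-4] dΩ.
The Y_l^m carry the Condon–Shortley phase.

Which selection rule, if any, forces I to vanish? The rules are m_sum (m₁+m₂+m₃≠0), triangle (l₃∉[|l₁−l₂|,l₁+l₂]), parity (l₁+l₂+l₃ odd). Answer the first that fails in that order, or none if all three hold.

azimuthal sum: 2 + 2 − 4 = 0  ✓
0 ≤ 8 ≤ 6 (triangle on l)  ✗
L = 3 + 3 + 8 = 14 (even)

triangle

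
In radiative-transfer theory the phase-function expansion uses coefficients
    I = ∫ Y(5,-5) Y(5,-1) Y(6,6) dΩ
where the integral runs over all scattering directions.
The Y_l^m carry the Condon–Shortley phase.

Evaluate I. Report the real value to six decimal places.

Checks pass: Σm=0; 16 even; l₃=6∈[0,10].
(2·5+1)(2·5+1)(2·6+1) = 1573
Δ: 4! 6! 6! / 17! → 1/28588560
sum: t=0:+1/345600 t=1:−1/13824 t=2:+1/5184 t=3:−1/13824 t=4:+1/345600 = 7/129600
3j²(5 5 6; 0 0 0) = Δ·Π!·Σ² = 80/7293  (sign +1)
sum: t=4:+1/12441600 = 1/12441600
3j²(5 5 6; -5 -1 6) = Δ·Π!·Σ² = 3/442  (sign +1)
combine: 4πI² = 1573·80/7293·3/442 = 440/3757
take √, sign +1: I = 0.09653856

0.096539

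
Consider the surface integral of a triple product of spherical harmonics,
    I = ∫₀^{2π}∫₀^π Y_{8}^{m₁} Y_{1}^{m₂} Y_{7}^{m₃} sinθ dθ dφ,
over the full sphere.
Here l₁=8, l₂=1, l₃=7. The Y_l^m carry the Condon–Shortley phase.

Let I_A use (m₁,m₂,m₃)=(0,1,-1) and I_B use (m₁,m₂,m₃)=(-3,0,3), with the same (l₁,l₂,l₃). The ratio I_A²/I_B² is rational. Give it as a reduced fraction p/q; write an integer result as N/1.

l's match ⇒ only the (l;m) 3-j factors differ between A and B.
A: triangle coeff Δ(8,1,7) = 1/2040; Σ_t [2,2]: t=2:+1/58060800 = 1/58060800; (3j)²=7/510 [(8 1 7; 0 1 -1)], sign=+1
B: triangle coeff Δ(8,1,7) = 1/2040; Σ_t [1,1]: t=1:−1/87091200 = -1/87091200; (3j)²=11/408 [(8 1 7; -3 0 3)], sign=-1
I_A²/I_B² = (7/510)/(11/408) = 28/55

28/55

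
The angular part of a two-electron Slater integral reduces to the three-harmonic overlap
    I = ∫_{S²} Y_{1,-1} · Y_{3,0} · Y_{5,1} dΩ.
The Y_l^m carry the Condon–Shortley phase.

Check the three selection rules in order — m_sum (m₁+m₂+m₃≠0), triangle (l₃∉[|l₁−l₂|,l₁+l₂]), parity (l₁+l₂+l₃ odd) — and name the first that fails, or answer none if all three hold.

triangle

azimuthal sum: -1 + 0 + 1 = 0  ✓
2 ≤ 5 ≤ 4 (triangle on l)  ✗
L = 1 + 3 + 5 = 9 (odd)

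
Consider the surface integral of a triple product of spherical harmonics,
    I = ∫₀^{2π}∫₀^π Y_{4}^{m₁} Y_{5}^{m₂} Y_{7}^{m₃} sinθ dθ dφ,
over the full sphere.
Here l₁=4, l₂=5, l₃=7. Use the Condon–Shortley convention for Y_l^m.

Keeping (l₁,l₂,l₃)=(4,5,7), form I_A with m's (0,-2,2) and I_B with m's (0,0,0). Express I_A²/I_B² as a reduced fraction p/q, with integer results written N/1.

Same 4,5,7: normalisation and zero-m 3j drop out of the ratio.
A: Δ: 2! 6! 8! / 17! → 1/6126120; sum: t=0:+1/69120 t=1:−1/51840 t=2:+1/483840 = -1/362880; 3j²(4 5 7; 0 -2 2) = Δ·Π!·Σ² = 16/17017  (sign +1)
B: Δ: 2! 6! 8! / 17! → 1/6126120; sum: t=0:+1/69120 t=1:−1/20736 t=2:+1/69120 = -1/51840; 3j²(4 5 7; 0 0 0) = Δ·Π!·Σ² = 280/21879  (sign +1)
I_A²/I_B² = (16/17017)/(280/21879) = 18/245

18/245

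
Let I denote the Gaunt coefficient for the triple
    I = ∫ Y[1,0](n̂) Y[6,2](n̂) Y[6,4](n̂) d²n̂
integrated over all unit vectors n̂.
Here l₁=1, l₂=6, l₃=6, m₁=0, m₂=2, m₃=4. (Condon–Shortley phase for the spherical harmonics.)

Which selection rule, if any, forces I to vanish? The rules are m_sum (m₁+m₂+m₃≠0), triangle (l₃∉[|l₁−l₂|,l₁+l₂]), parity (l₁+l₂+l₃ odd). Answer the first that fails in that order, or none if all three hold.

m₁+m₂+m₃ = 0 + 2 + 4 = 6  ✗
triangle: |1−6|=5 ≤ l₃=6 ≤ 1+6=7
parity: l₁+l₂+l₃ = 13 is odd

m_sum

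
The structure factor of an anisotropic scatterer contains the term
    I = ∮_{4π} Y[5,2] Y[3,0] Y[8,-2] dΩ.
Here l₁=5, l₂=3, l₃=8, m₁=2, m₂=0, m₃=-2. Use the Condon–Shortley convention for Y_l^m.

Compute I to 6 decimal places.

0.205677

m-sum 0 ✓  L=16 even ✓  2≤8≤8 ✓
Π(2lᵢ+1) = 11×7×17 = 1309
triangle coeff Δ(5,3,8) = 1/136136
Σ_t [0,0]: t=0:+1/518400 = 1/518400
(3j)²=56/2431 [(5 3 8; 0 0 0)], sign=+1
Σ_t [0,0]: t=0:+1/1088640 = 1/1088640
(3j)²=300/17017 [(5 3 8; 2 0 -2)], sign=+1
⇒ 4πI² = 16800/31603
I = (+1)√(16800/31603/(4π)) = 0.20567692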